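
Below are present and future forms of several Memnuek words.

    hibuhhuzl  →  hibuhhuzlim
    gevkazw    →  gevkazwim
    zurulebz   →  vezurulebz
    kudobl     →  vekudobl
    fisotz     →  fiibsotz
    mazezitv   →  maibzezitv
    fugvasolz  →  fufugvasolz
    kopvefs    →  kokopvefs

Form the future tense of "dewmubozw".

"dewmubozw" has second-to-last letter 'z'. The stems whose second-to-last letter is 'z' (hibuhhuzl → hibuhhuzlim, gevkazw → gevkazwim) add -im.
So dewmubozw → dewmubozwim.

dewmubozwim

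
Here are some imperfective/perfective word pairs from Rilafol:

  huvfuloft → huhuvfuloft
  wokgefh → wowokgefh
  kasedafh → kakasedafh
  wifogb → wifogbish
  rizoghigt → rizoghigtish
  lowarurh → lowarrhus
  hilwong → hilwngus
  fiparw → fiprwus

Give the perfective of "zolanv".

zolnvus

huvfuloft and rizoghigt both end in -t yet inflect differently (huhuvfuloft, rizoghigtish), so the final letter is not what conditions the rule; the second-to-last letter is.
"zolanv" has second-to-last letter 'n'. The one such stem in the data (hilwong → hilwngus) deletes the last vowel and adds -us (as do lowarurh, fiparw), so the same rule applies.
The other patterns: stems whose second-to-last letter is 'f' repeat the first consonant+vowel as a prefix; stems whose second-to-last letter is 'g' add -ish.
So zolanv → zolnvus.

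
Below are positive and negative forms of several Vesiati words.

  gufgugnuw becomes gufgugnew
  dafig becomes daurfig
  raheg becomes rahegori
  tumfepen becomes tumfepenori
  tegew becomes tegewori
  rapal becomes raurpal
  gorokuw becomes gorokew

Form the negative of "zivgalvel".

zivgalvelori

gorokuw and tegew both end in -w yet inflect differently (gorokew, tegewori), so the final letter is not what conditions the rule; the last vowel is.
"zivgalvel" has last vowel 'e'. The stems whose last vowel is 'e' (tegew → tegewori, tumfepen → tumfepenori, raheg → rahegori) add -ori.
The other patterns: stems whose last vowel is 'u' change the last vowel to 'e'; stems whose last vowel is 'a' or 'i' insert -ur- after the first vowel.
So zivgalvel → zivgalvelori.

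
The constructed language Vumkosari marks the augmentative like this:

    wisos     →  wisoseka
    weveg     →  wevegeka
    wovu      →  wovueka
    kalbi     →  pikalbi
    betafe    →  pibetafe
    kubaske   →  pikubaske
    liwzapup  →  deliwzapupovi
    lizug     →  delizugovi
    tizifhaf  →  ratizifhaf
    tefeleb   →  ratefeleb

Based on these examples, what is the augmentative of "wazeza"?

wazezaeka

"wazeza" begins with w-. The stems beginning with w- (wisos → wisoseka, weveg → wevegeka, wovu → wovueka) add -eka.
So wazeza → wazezaeka.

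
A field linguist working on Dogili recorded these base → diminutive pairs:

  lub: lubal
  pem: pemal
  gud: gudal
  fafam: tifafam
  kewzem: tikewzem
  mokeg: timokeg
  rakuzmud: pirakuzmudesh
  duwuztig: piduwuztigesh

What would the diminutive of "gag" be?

"gag" has 1 vowel. The stems with 1 vowel (lub → lubal, pem → pemal, gud → gudal) add -al.
The other patterns: stems with 2 vowels add the prefix ti-; stems with 3 vowels add pi- … -esh around the stem.
So gag → gagal.

gagal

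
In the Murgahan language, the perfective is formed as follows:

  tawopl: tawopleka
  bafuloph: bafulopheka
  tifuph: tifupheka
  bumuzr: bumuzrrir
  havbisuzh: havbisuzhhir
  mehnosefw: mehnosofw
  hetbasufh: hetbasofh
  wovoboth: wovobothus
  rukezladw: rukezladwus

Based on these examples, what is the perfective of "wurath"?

bafuloph and havbisuzh both end in -h yet inflect differently (bafulopheka, havbisuzhhir), so the final letter is not what conditions the rule; the second-to-last letter is.
"wurath" has second-to-last letter 't'. The one such stem in the data (wovoboth → wovobothus) adds -us, so the same rule applies.
The other patterns: stems whose second-to-last letter is 'p' add -eka; stems whose second-to-last letter is 'z' double the final consonant and add -ir; stems whose second-to-last letter is 'f' change the last vowel to 'o'.
So wurath → wurathus.

wurathus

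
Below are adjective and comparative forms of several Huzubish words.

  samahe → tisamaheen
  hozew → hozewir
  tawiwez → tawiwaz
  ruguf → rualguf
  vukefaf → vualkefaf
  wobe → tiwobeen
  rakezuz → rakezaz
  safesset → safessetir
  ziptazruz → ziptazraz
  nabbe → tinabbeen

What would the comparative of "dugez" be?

dugaz

ziptazruz and ruguf both have last vowel 'u' yet inflect differently (ziptazraz, rualguf), so the last vowel is not what conditions the rule; the final letter is.
"dugez" ends in -z. The stems ending in -z (tawiwez → tawiwaz, ziptazruz → ziptazraz, rakezuz → rakezaz) change the last vowel to 'a'.
So dugez → dugaz.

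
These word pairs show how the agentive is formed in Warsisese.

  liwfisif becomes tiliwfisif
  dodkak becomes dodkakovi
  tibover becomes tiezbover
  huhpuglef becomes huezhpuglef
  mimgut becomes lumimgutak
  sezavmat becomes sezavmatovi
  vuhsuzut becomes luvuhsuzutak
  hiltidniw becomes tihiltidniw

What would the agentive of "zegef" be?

liwfisif and huhpuglef both end in -f yet inflect differently (tiliwfisif, huezhpuglef), so the final letter is not what conditions the rule; the last vowel is.
"zegef" has last vowel 'e'. The stems whose last vowel is 'e' (huhpuglef → huezhpuglef, tibover → tiezbover) insert -ez- after the first vowel.
So zegef → zeezgef.

zeezgef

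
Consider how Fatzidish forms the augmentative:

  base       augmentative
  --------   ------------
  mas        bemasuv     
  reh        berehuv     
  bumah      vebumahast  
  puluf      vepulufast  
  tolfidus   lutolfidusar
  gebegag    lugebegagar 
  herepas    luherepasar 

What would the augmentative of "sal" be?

reh and bumah both end in -h yet inflect differently (berehuv, vebumahast), so the final letter is not what conditions the rule; the number of vowels is.
"sal" has 1 vowel. The stems with 1 vowel (mas → bemasuv, reh → berehuv) add be- … -uv around the stem.
So sal → besaluv.

besaluv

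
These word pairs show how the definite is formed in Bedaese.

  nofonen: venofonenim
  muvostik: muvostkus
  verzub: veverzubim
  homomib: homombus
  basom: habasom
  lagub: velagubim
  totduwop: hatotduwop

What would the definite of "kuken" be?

vekukenim

"kuken" has last vowel 'e'. The one such stem in the data (nofonen → venofonenim) adds ve- … -im around the stem, so the same rule applies.
So kuken → vekukenim.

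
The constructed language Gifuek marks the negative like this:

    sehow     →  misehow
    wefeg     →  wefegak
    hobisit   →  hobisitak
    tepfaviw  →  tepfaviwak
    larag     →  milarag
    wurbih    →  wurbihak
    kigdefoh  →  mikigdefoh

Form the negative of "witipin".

"witipin" has last vowel 'i'. The stems whose last vowel is 'i' (tepfaviw → tepfaviwak, wurbih → wurbihak, hobisit → hobisitak) add -ak.
The other pattern: stems whose last vowel is 'a' or 'o' add the prefix mi-.
So witipin → witipinak.

witipinak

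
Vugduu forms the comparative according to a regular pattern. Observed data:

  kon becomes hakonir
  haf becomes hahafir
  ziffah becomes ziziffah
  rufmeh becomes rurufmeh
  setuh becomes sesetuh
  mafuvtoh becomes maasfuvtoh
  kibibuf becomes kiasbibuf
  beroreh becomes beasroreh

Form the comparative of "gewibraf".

geaswibraf

"gewibraf" has 3 vowels. The stems with 3 vowels (mafuvtoh → maasfuvtoh, kibibuf → kiasbibuf, beroreh → beasroreh) insert -as- after the first vowel.
So gewibraf → geaswibraf.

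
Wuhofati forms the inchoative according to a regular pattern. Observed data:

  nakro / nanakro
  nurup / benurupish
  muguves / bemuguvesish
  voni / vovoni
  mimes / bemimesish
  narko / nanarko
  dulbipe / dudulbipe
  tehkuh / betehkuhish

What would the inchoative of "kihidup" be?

bekihidupish

dulbipe and mimes both have last vowel 'e' yet inflect differently (dudulbipe, bemimesish), so the last vowel is not what conditions the rule; whether the stem ends in a vowel or a consonant is.
"kihidup" ends in a consonant. The stems ending in a consonant (mimes → bemimesish, nurup → benurupish, muguves → bemuguvesish) add be- … -ish around the stem.
The other pattern: stems ending in a vowel repeat the first consonant+vowel as a prefix.
So kihidup → bekihidupish.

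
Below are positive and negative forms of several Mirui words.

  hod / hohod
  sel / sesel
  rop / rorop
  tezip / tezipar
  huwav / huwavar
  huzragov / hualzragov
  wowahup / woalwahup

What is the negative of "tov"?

totov

rop and tezip both end in -p yet inflect differently (rorop, tezipar), so the final letter is not what conditions the rule; the number of vowels is.
"tov" has 1 vowel. The stems with 1 vowel (hod → hohod, sel → sesel, rop → rorop) repeat the first consonant+vowel as a prefix.
The other patterns: stems with 2 vowels add -ar; stems with 3 vowels insert -al- after the first vowel.
So tov → totov.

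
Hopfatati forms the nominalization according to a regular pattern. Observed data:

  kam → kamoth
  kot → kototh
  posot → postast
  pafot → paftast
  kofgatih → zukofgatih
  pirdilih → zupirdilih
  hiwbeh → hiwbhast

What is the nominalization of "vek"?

vekoth

kot and posot both end in -t yet inflect differently (kototh, postast), so the final letter is not what conditions the rule; the number of vowels is.
"vek" has 1 vowel. The stems with 1 vowel (kot → kototh, kam → kamoth) add -oth.
The other patterns: stems with 2 vowels delete the last vowel and add -ast; stems with 3 vowels add the prefix zu-.
So vek → vekoth.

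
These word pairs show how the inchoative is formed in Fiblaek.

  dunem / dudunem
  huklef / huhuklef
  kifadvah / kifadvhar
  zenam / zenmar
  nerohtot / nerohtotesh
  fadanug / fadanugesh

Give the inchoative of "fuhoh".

dunem and zenam both end in -m yet inflect differently (dudunem, zenmar), so the final letter is not what conditions the rule; the last vowel is.
"fuhoh" has last vowel 'o'. The one such stem in the data (nerohtot → nerohtotesh) adds -esh, so the same rule applies.
The other patterns: stems whose last vowel is 'e' repeat the first consonant+vowel as a prefix; stems whose last vowel is 'a' delete the last vowel and add -ar.
So fuhoh → fuhohesh.

fuhohesh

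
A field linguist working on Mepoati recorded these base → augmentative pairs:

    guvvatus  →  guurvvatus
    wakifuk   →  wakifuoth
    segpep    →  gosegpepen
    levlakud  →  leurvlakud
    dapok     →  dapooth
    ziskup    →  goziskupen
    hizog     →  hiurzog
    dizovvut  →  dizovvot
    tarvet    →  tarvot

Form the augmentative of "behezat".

behezot

dizovvut and wakifuk both have last vowel 'u' yet inflect differently (dizovvot, wakifuoth), so the last vowel is not what conditions the rule; the final letter is.
"behezat" ends in -t. The stems ending in -t (tarvet → tarvot, dizovvut → dizovvot) change the last vowel to 'o'.
So behezat → behezot.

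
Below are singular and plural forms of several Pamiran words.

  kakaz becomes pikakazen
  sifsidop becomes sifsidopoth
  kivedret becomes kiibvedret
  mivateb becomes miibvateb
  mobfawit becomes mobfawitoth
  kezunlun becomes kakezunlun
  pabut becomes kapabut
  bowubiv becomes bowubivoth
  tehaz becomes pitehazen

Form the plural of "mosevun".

"mosevun" has last vowel 'u'. The stems whose last vowel is 'u' (pabut → kapabut, kezunlun → kakezunlun) add the prefix ka-.
The other patterns: stems whose last vowel is 'a' add pi- … -en around the stem; stems whose last vowel is 'e' insert -ib- after the first vowel; stems whose last vowel is 'i' or 'o' add -oth.
So mosevun → kamosevun.

kamosevun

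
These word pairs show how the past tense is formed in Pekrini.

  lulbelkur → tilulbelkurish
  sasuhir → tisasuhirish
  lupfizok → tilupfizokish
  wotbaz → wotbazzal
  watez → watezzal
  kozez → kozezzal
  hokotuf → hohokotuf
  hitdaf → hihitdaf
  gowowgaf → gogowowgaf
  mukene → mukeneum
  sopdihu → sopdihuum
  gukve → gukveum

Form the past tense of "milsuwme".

milsuwmeum

"milsuwme" ends in -e. The stems ending in -e (mukene → mukeneum, gukve → gukveum) add -um.
So milsuwme → milsuwmeum.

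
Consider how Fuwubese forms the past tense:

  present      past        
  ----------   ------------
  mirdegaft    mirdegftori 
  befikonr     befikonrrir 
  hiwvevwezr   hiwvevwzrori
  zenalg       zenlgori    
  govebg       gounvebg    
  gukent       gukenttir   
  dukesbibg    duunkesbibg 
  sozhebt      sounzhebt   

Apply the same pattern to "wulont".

"wulont" has second-to-last letter 'n'. The stems whose second-to-last letter is 'n' (gukent → gukenttir, befikonr → befikonrrir) double the final consonant and add -ir.
So wulont → wulonttir.

wulonttir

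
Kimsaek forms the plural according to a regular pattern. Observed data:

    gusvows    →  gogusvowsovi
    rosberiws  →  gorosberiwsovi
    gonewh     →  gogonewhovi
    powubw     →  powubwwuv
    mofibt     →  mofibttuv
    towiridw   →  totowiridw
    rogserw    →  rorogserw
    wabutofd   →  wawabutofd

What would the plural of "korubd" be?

korubdduv

"korubd" has second-to-last letter 'b'. The stems whose second-to-last letter is 'b' (powubw → powubwwuv, mofibt → mofibttuv) double the final consonant and add -uv.
The other patterns: stems whose second-to-last letter is 'w' add go- … -ovi around the stem; stems whose second-to-last letter is 'd', 'f' or 'r' repeat the first consonant+vowel as a prefix.
So korubd → korubdduv.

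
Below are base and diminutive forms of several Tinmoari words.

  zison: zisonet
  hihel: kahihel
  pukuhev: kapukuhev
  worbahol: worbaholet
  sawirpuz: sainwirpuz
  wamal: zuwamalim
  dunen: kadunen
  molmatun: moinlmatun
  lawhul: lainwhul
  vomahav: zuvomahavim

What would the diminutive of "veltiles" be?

kaveltiles

"veltiles" has last vowel 'e'. The stems whose last vowel is 'e' (dunen → kadunen, hihel → kahihel, pukuhev → kapukuhev) add the prefix ka-.
So veltiles → kaveltiles.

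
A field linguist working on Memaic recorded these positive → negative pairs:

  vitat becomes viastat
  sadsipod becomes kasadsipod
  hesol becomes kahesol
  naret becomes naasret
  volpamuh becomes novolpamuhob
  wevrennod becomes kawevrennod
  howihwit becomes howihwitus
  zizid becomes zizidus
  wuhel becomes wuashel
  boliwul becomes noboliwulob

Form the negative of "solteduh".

nosolteduhob

"solteduh" has last vowel 'u'. The stems whose last vowel is 'u' (volpamuh → novolpamuhob, boliwul → noboliwulob) add no- … -ob around the stem.
The other patterns: stems whose last vowel is 'a' or 'e' insert -as- after the first vowel; stems whose last vowel is 'o' add the prefix ka-; stems whose last vowel is 'i' add -us.
So solteduh → nosolteduhob.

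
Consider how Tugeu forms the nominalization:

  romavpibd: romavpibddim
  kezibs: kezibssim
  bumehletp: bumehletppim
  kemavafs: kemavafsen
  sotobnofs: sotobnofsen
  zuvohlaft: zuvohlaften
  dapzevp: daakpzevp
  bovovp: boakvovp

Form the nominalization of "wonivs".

kezibs and kemavafs both end in -s yet inflect differently (kezibssim, kemavafsen), so the final letter is not what conditions the rule; the second-to-last letter is.
"wonivs" has second-to-last letter 'v'. The stems whose second-to-last letter is 'v' (dapzevp → daakpzevp, bovovp → boakvovp) insert -ak- after the first vowel.
The other patterns: stems whose second-to-last letter is 'b' or 't' double the final consonant and add -im; stems whose second-to-last letter is 'f' add -en.
So wonivs → woaknivs.

woaknivs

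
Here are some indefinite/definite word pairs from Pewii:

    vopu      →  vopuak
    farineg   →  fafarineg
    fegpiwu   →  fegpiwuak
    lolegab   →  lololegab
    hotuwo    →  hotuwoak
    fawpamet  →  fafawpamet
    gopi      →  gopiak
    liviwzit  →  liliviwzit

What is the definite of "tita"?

titaak

liviwzit and gopi both have last vowel 'i' yet inflect differently (liliviwzit, gopiak), so the last vowel is not what conditions the rule; whether the stem ends in a vowel or a consonant is.
"tita" ends in a vowel. The stems ending in a vowel (vopu → vopuak, fegpiwu → fegpiwuak, gopi → gopiak) add -ak.
So tita → titaak.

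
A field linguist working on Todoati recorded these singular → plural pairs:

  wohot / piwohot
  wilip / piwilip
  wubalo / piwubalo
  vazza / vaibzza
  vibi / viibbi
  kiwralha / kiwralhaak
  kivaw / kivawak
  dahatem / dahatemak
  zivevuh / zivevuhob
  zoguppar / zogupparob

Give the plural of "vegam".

vazza and kiwralha both end in -a yet inflect differently (vaibzza, kiwralhaak), so the final letter is not what conditions the rule; the first letter is.
"vegam" begins with v-. The stems beginning with v- (vazza → vaibzza, vibi → viibbi) insert -ib- after the first vowel.
The other patterns: stems beginning with w- add the prefix pi-; stems beginning with d- or k- add -ak; stems beginning with z- add -ob.
So vegam → veibgam.

veibgam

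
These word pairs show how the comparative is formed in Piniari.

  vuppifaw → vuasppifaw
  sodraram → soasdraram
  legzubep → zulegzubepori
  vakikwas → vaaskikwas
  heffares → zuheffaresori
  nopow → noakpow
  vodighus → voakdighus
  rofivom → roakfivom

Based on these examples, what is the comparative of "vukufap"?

heffares and vakikwas both end in -s yet inflect differently (zuheffaresori, vaaskikwas), so the final letter is not what conditions the rule; the last vowel is.
"vukufap" has last vowel 'a'. The stems whose last vowel is 'a' (sodraram → soasdraram, vakikwas → vaaskikwas, vuppifaw → vuasppifaw) insert -as- after the first vowel.
So vukufap → vuaskufap.

vuaskufap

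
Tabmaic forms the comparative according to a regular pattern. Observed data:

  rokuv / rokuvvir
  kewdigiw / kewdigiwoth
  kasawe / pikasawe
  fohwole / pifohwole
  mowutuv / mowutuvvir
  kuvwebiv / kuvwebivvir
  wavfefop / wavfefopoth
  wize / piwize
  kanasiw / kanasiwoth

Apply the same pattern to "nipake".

kuvwebiv and kewdigiw both have last vowel 'i' yet inflect differently (kuvwebivvir, kewdigiwoth), so the last vowel is not what conditions the rule; the final letter is.
"nipake" ends in -e. The stems ending in -e (wize → piwize, fohwole → pifohwole, kasawe → pikasawe) add the prefix pi-.
The other patterns: stems ending in -v double the final consonant and add -ir; stems ending in -p or -w add -oth.
So nipake → pinipake.

pinipake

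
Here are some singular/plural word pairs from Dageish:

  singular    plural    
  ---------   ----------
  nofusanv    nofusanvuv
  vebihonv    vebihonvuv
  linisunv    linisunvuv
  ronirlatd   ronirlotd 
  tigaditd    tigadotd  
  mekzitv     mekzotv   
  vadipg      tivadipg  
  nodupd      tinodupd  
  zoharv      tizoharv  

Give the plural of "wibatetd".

"wibatetd" has second-to-last letter 't'. The stems whose second-to-last letter is 't' (ronirlatd → ronirlotd, tigaditd → tigadotd, mekzitv → mekzotv) change the last vowel to 'o'.
So wibatetd → wibatotd.

wibatotd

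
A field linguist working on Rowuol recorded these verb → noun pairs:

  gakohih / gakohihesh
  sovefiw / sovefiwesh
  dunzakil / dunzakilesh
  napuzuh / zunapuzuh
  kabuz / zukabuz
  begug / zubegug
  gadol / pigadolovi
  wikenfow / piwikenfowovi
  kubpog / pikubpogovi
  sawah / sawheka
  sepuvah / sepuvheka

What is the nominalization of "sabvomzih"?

sabvomzihesh

gakohih and napuzuh both end in -h yet inflect differently (gakohihesh, zunapuzuh), so the final letter is not what conditions the rule; the last vowel is.
"sabvomzih" has last vowel 'i'. The stems whose last vowel is 'i' (gakohih → gakohihesh, sovefiw → sovefiwesh, dunzakil → dunzakilesh) add -esh.
So sabvomzih → sabvomzihesh.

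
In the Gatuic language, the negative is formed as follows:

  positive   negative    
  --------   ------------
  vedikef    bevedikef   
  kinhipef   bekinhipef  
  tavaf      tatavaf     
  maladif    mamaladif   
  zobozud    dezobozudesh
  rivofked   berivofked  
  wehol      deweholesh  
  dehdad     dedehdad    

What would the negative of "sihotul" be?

rivofked and zobozud both end in -d yet inflect differently (berivofked, dezobozudesh), so the final letter is not what conditions the rule; the last vowel is.
"sihotul" has last vowel 'u'. The one such stem in the data (zobozud → dezobozudesh) adds de- … -esh around the stem, so the same rule applies.
So sihotul → desihotulesh.

desihotulesh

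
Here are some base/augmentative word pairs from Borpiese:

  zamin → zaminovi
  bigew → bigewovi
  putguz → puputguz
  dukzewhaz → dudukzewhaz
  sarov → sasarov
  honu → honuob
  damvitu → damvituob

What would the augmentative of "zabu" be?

zabuob

putguz and honu both have last vowel 'u' yet inflect differently (puputguz, honuob), so the last vowel is not what conditions the rule; the final letter is.
"zabu" ends in -u. The stems ending in -u (honu → honuob, damvitu → damvituob) add -ob.
The other patterns: stems ending in -n or -w add -ovi; stems ending in -v or -z repeat the first consonant+vowel as a prefix.
So zabu → zabuob.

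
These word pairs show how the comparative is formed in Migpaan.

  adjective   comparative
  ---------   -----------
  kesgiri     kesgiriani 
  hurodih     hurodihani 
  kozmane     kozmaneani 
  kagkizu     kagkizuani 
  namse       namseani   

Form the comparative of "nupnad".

Every pair shown (kesgiri → kesgiriani, hurodih → hurodihani, kozmane → kozmaneani, …) follows the same rule: add -ani.
So nupnad → nupnadani.

nupnadani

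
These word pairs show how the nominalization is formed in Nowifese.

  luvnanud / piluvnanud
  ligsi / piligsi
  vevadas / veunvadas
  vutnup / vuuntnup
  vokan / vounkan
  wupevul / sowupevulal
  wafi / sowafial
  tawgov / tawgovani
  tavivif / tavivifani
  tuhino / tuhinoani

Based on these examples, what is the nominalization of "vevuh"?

ligsi and wafi both end in -i yet inflect differently (piligsi, sowafial), so the final letter is not what conditions the rule; the first letter is.
"vevuh" begins with v-. The stems beginning with v- (vevadas → veunvadas, vutnup → vuuntnup, vokan → vounkan) insert -un- after the first vowel.
The other patterns: stems beginning with l- add the prefix pi-; stems beginning with w- add so- … -al around the stem; stems beginning with t- add -ani.
So vevuh → veunvuh.

veunvuh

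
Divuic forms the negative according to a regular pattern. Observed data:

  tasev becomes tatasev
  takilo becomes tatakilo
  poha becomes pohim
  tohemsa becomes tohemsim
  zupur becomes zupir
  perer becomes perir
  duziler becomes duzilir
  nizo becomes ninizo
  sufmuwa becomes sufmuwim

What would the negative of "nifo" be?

ninifo

duziler and tasev both have last vowel 'e' yet inflect differently (duzilir, tatasev), so the last vowel is not what conditions the rule; the final letter is.
"nifo" ends in -o. The stems ending in -o (takilo → tatakilo, nizo → ninizo) repeat the first consonant+vowel as a prefix.
So nifo → ninifo.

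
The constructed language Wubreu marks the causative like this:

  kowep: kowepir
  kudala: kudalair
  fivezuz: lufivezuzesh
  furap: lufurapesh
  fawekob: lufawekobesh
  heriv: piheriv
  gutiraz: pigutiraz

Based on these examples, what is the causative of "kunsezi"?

kunseziir

kowep and furap both end in -p yet inflect differently (kowepir, lufurapesh), so the final letter is not what conditions the rule; the first letter is.
"kunsezi" begins with k-. The stems beginning with k- (kowep → kowepir, kudala → kudalair) add -ir.
The other patterns: stems beginning with f- add lu- … -esh around the stem; stems beginning with g- or h- add the prefix pi-.
So kunsezi → kunseziir.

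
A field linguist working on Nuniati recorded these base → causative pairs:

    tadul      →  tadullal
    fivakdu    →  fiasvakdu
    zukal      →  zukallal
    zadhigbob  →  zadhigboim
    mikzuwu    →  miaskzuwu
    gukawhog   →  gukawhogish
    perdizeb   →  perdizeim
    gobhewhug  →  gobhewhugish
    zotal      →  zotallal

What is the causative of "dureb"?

gobhewhug and tadul both have last vowel 'u' yet inflect differently (gobhewhugish, tadullal), so the last vowel is not what conditions the rule; the final letter is.
"dureb" ends in -b. The stems ending in -b (perdizeb → perdizeim, zadhigbob → zadhigboim) drop the final letter and add -im.
The other patterns: stems ending in -g add -ish; stems ending in -l double the final consonant and add -al; stems ending in -u insert -as- after the first vowel.
So dureb → dureim.

dureim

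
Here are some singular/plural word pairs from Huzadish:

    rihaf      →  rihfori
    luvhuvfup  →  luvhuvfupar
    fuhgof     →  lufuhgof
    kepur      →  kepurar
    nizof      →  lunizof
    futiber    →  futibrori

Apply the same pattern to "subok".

kepur and futiber both end in -r yet inflect differently (kepurar, futibrori), so the final letter is not what conditions the rule; the last vowel is.
"subok" has last vowel 'o'. The stems whose last vowel is 'o' (nizof → lunizof, fuhgof → lufuhgof) add the prefix lu-.
The other patterns: stems whose last vowel is 'u' add -ar; stems whose last vowel is 'a' or 'e' delete the last vowel and add -ori.
So subok → lusubok.

lusubok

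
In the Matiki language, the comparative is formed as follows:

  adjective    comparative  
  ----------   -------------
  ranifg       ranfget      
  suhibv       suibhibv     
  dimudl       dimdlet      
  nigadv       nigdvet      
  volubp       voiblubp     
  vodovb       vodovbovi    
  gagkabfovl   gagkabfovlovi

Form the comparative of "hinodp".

hindpet

suhibv and nigadv both end in -v yet inflect differently (suibhibv, nigdvet), so the final letter is not what conditions the rule; the second-to-last letter is.
"hinodp" has second-to-last letter 'd'. The stems whose second-to-last letter is 'd' (nigadv → nigdvet, dimudl → dimdlet) delete the last vowel and add -et.
The other patterns: stems whose second-to-last letter is 'v' add -ovi; stems whose second-to-last letter is 'b' insert -ib- after the first vowel.
So hinodp → hindpet.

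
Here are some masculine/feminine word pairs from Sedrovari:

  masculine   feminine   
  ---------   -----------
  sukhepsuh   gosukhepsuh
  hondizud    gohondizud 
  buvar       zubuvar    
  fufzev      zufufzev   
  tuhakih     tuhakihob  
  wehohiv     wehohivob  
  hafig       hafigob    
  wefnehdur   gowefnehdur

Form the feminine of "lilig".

sukhepsuh and tuhakih both end in -h yet inflect differently (gosukhepsuh, tuhakihob), so the final letter is not what conditions the rule; the last vowel is.
"lilig" has last vowel 'i'. The stems whose last vowel is 'i' (wehohiv → wehohivob, hafig → hafigob, tuhakih → tuhakihob) add -ob.
So lilig → liligob.

liligob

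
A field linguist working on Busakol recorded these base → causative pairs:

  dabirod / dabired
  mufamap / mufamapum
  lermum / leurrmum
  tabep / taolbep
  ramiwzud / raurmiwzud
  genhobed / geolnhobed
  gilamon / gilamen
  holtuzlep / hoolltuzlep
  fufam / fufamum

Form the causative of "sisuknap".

sisuknapum

dabirod and ramiwzud both end in -d yet inflect differently (dabired, raurmiwzud), so the final letter is not what conditions the rule; the last vowel is.
"sisuknap" has last vowel 'a'. The stems whose last vowel is 'a' (fufam → fufamum, mufamap → mufamapum) add -um.
The other patterns: stems whose last vowel is 'o' change the last vowel to 'e'; stems whose last vowel is 'u' insert -ur- after the first vowel; stems whose last vowel is 'e' insert -ol- after the first vowel.
So sisuknap → sisuknapum.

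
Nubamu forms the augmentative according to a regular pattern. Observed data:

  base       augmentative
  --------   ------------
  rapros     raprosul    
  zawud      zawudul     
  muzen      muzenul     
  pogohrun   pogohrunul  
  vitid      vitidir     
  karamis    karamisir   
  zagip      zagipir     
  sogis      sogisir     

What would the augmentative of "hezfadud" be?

"hezfadud" has last vowel 'u'. The stems whose last vowel is 'u' (zawud → zawudul, pogohrun → pogohrunul) add -ul.
The other pattern: stems whose last vowel is 'i' add -ir.
So hezfadud → hezfadudul.

hezfadudul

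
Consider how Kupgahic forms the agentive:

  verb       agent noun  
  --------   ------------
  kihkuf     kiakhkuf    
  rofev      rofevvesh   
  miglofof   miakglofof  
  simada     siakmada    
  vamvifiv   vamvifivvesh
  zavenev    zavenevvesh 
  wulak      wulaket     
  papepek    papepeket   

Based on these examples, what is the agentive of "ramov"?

ramovvesh

papepek and rofev both have last vowel 'e' yet inflect differently (papepeket, rofevvesh), so the last vowel is not what conditions the rule; the final letter is.
"ramov" ends in -v. The stems ending in -v (rofev → rofevvesh, zavenev → zavenevvesh, vamvifiv → vamvifivvesh) double the final consonant and add -esh.
The other patterns: stems ending in -k add -et; stems ending in -a or -f insert -ak- after the first vowel.
So ramov → ramovvesh.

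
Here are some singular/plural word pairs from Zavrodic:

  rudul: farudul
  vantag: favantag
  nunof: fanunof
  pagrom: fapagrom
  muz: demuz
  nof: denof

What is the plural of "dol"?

dedol

nunof and nof both end in -f yet inflect differently (fanunof, denof), so the final letter is not what conditions the rule; the number of vowels is.
"dol" has 1 vowel. The stems with 1 vowel (muz → demuz, nof → denof) add the prefix de-.
The other pattern: stems with 2 vowels add the prefix fa-.
So dol → dedol.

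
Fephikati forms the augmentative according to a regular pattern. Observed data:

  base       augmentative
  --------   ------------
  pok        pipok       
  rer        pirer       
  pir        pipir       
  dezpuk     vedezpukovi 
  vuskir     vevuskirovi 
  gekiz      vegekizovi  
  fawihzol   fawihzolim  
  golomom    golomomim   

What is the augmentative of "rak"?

pirak

pok and dezpuk both end in -k yet inflect differently (pipok, vedezpukovi), so the final letter is not what conditions the rule; the number of vowels is.
"rak" has 1 vowel. The stems with 1 vowel (pok → pipok, rer → pirer, pir → pipir) add the prefix pi-.
The other patterns: stems with 2 vowels add ve- … -ovi around the stem; stems with 3 vowels add -im.
So rak → pirak.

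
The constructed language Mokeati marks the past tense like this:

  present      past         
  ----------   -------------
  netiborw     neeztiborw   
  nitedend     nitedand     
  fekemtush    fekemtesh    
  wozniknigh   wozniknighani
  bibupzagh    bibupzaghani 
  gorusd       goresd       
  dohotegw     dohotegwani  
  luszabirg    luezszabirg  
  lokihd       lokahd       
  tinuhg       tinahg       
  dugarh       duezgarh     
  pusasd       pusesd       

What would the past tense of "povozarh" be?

poezvozarh

fekemtush and bibupzagh both end in -h yet inflect differently (fekemtesh, bibupzaghani), so the final letter is not what conditions the rule; the second-to-last letter is.
"povozarh" has second-to-last letter 'r'. The stems whose second-to-last letter is 'r' (netiborw → neeztiborw, luszabirg → luezszabirg, dugarh → duezgarh) insert -ez- after the first vowel.
So povozarh → poezvozarh.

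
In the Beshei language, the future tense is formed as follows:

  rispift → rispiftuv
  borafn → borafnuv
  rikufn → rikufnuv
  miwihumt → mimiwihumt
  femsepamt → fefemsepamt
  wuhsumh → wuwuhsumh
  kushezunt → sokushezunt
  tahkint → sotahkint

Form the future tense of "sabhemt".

sasabhemt

rispift and miwihumt both end in -t yet inflect differently (rispiftuv, mimiwihumt), so the final letter is not what conditions the rule; the second-to-last letter is.
"sabhemt" has second-to-last letter 'm'. The stems whose second-to-last letter is 'm' (miwihumt → mimiwihumt, femsepamt → fefemsepamt, wuhsumh → wuwuhsumh) repeat the first consonant+vowel as a prefix.
So sabhemt → sasabhemt.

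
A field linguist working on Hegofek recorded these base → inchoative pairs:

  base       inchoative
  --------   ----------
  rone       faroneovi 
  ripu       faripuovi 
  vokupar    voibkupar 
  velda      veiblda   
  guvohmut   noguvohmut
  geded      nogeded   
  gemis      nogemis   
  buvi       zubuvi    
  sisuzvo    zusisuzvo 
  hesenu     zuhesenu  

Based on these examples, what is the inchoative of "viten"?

ripu and hesenu both end in -u yet inflect differently (faripuovi, zuhesenu), so the final letter is not what conditions the rule; the first letter is.
"viten" begins with v-. The stems beginning with v- (vokupar → voibkupar, velda → veiblda) insert -ib- after the first vowel.
So viten → viibten.

viibten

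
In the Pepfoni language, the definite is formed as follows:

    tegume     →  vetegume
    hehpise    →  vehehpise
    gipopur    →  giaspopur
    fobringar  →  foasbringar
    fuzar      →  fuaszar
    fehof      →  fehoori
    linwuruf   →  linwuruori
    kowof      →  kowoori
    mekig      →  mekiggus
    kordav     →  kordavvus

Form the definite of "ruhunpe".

veruhunpe

"ruhunpe" ends in -e. The stems ending in -e (tegume → vetegume, hehpise → vehehpise) add the prefix ve-.
The other patterns: stems ending in -r insert -as- after the first vowel; stems ending in -f drop the final letter and add -ori; stems ending in -g or -v double the final consonant and add -us.
So ruhunpe → veruhunpe.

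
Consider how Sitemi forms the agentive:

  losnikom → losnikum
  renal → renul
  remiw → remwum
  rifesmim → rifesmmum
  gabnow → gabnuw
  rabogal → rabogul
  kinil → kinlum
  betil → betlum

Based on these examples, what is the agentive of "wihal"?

wihul

"wihal" has last vowel 'a'. The stems whose last vowel is 'a' (rabogal → rabogul, renal → renul) change the last vowel to 'u'.
The other pattern: stems whose last vowel is 'i' delete the last vowel and add -um.
So wihal → wihul.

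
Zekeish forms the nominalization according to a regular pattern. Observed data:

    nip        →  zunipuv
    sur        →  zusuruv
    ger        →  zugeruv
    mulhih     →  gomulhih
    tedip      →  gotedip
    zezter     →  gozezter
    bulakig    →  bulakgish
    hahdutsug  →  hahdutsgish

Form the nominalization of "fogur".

nip and tedip both end in -p yet inflect differently (zunipuv, gotedip), so the final letter is not what conditions the rule; the number of vowels is.
"fogur" has 2 vowels. The stems with 2 vowels (mulhih → gomulhih, tedip → gotedip, zezter → gozezter) add the prefix go-.
The other patterns: stems with 1 vowel add zu- … -uv around the stem; stems with 3 vowels delete the last vowel and add -ish.
So fogur → gofogur.

gofogur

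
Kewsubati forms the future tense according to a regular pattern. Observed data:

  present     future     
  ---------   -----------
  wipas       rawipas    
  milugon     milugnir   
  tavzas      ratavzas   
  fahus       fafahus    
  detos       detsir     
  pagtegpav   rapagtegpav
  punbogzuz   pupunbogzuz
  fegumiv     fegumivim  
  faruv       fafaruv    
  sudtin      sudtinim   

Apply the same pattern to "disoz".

milugon and sudtin both end in -n yet inflect differently (milugnir, sudtinim), so the final letter is not what conditions the rule; the last vowel is.
"disoz" has last vowel 'o'. The stems whose last vowel is 'o' (detos → detsir, milugon → milugnir) delete the last vowel and add -ir.
The other patterns: stems whose last vowel is 'i' add -im; stems whose last vowel is 'u' repeat the first consonant+vowel as a prefix; stems whose last vowel is 'a' add the prefix ra-.
So disoz → diszir.

diszir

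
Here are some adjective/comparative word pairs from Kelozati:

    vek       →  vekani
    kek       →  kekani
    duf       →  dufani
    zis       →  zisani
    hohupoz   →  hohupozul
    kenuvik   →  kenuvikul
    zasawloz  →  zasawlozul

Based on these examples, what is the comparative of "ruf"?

rufani

vek and kenuvik both end in -k yet inflect differently (vekani, kenuvikul), so the final letter is not what conditions the rule; the number of vowels is.
"ruf" has 1 vowel. The stems with 1 vowel (vek → vekani, kek → kekani, duf → dufani) add -ani.
So ruf → rufani.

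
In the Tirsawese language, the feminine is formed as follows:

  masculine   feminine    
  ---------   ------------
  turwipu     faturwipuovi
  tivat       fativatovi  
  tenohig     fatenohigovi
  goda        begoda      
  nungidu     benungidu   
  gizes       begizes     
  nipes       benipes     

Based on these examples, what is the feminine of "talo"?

"talo" begins with t-. The stems beginning with t- (turwipu → faturwipuovi, tivat → fativatovi, tenohig → fatenohigovi) add fa- … -ovi around the stem.
The other pattern: stems beginning with g- or n- add the prefix be-.
So talo → fataloovi.

fataloovi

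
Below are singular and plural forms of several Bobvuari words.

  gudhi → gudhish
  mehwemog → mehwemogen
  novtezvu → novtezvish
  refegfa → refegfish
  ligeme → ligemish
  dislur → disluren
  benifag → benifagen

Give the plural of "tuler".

refegfa and benifag both have last vowel 'a' yet inflect differently (refegfish, benifagen), so the last vowel is not what conditions the rule; whether the stem ends in a vowel or a consonant is.
"tuler" ends in a consonant. The stems ending in a consonant (benifag → benifagen, mehwemog → mehwemogen, dislur → disluren) add -en.
So tuler → tuleren.

tuleren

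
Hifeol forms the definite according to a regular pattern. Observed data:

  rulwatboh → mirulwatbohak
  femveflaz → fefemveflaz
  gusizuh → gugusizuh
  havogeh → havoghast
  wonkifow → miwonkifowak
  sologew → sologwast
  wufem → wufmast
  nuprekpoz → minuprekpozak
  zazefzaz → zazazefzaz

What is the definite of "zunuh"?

zuzunuh

"zunuh" has last vowel 'u'. The one such stem in the data (gusizuh → gugusizuh) repeats the first consonant+vowel as a prefix (as do femveflaz, zazefzaz), so the same rule applies.
The other patterns: stems whose last vowel is 'o' add mi- … -ak around the stem; stems whose last vowel is 'e' delete the last vowel and add -ast.
So zunuh → zuzunuh.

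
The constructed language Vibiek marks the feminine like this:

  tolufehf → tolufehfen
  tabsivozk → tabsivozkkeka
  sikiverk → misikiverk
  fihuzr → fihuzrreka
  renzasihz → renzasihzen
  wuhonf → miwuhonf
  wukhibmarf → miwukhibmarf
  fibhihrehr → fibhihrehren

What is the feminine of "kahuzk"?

fibhihrehr and fihuzr both end in -r yet inflect differently (fibhihrehren, fihuzrreka), so the final letter is not what conditions the rule; the second-to-last letter is.
"kahuzk" has second-to-last letter 'z'. The stems whose second-to-last letter is 'z' (fihuzr → fihuzrreka, tabsivozk → tabsivozkkeka) double the final consonant and add -eka.
The other patterns: stems whose second-to-last letter is 'h' add -en; stems whose second-to-last letter is 'n' or 'r' add the prefix mi-.
So kahuzk → kahuzkkeka.

kahuzkkeka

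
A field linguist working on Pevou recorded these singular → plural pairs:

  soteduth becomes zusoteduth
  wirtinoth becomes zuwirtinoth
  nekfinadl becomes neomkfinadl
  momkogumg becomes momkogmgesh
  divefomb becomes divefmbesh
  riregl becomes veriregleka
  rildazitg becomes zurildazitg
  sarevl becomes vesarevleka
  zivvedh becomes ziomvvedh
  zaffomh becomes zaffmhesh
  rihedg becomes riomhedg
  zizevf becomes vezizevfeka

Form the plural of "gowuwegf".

vegowuwegfeka

"gowuwegf" has second-to-last letter 'g'. The one such stem in the data (riregl → veriregleka) adds ve- … -eka around the stem, so the same rule applies.
The other patterns: stems whose second-to-last letter is 't' add the prefix zu-; stems whose second-to-last letter is 'm' delete the last vowel and add -esh; stems whose second-to-last letter is 'd' insert -om- after the first vowel.
So gowuwegf → vegowuwegfeka.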